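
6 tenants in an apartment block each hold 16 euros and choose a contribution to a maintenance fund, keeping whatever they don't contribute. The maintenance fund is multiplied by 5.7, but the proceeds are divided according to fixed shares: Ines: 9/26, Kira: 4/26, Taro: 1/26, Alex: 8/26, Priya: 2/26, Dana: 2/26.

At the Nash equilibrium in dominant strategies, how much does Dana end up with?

30.03 euros

Each unit j contributes comes back to j as 5.7 × (j's share), so j prefers to contribute only if that share exceeds 1/5.7 = 0.1754; otherwise keeping the unit dominates.
The shares above 0.1754 belong to Ines and Alex, contributing 16 each; the remaining 4 contribute 0. Total contributed: 32.
Dana keeps 16 and receives 5.7 × 32 × 2/26 = 14.03 from the maintenance fund, for a payoff of 30.03.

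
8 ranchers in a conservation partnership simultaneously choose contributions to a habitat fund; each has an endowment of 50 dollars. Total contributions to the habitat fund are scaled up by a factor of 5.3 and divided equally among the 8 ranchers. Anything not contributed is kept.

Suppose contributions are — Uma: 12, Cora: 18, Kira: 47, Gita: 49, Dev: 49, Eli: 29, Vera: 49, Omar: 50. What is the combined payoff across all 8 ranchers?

Total contributed: 12 + 18 + 47 + 49 + 49 + 29 + 49 + 50 = 303; total kept: 8 × 50 − 303 = 97.
The habitat fund pays out 5.3 × 303 = 1605.90 in aggregate.
Group total = 97 + 1605.90 = 1702.90.

1702.90 dollars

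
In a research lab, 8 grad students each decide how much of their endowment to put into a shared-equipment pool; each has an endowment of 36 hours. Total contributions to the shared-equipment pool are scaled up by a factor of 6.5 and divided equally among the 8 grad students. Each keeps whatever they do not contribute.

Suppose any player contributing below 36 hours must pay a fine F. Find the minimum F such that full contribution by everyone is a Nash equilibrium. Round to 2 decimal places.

Given the others contribute fully, the best deviation is to contribute 0 (any partial contribution still incurs the fine and gives up units whose private return 0.8125 is below 1).
Deviating from 36 to 0 saves 36 hours but forfeits the deviator's share of the drop in the shared-equipment pool: 6.5/8 × 36 = 29.25.
So the deviation gain is 36 − 29.25 = 6.75, and the fine must be at least 6.75 hours to wipe it out.

6.75 hours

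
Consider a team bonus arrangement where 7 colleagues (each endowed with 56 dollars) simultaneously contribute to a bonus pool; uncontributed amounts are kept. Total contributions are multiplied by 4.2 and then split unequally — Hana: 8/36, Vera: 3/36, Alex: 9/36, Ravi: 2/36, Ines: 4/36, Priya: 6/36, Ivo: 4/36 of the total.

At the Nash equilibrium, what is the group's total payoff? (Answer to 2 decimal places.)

Player j's private return per contributed unit is 4.2 × (j's share). Contributing is weakly dominant for j when that share is at least 1/4.2 = 0.2381, and contributing 0 is dominant otherwise.
Only Alex (9/36) clears that bar, contributing 56; the remaining 6 contribute 0. Total contributed: 56.
The bonus pool pays out 4.2 × 56 = 235.20 in total (split across the unequal shares, but the aggregate is all that matters for the group sum).
The 6 free-riders keep 56 each, adding 336. Group total = 336 + 235.20 = 571.20.

571.20 dollars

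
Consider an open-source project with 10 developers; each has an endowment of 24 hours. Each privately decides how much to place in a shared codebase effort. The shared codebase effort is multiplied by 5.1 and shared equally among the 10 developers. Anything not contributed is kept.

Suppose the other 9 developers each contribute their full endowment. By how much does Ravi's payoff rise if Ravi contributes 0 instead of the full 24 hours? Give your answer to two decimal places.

Switching from a contribution of 24 to 0 lets Ravi keep an extra 24 hours, but lowers the shared codebase effort by 24, which costs Ravi their own share of that drop: 5.1/10 × 24 = 12.24.
Net gain = 24 − 12.24 = 11.76. The private return per contributed unit (0.5100) is below 1, so free-riding is indeed the best response regardless of what the others do.

11.76 hours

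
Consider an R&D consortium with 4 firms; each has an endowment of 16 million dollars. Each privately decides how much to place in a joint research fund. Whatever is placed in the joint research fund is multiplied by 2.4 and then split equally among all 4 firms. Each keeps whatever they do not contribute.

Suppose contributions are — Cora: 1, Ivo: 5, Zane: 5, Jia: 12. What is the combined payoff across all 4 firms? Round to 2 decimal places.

Total contributed: 1 + 5 + 5 + 12 = 23; total kept: 4 × 16 − 23 = 41.
The joint research fund pays out 2.4 × 23 = 55.20 in aggregate.
Group total = 41 + 55.20 = 96.20.

96.20 million dollars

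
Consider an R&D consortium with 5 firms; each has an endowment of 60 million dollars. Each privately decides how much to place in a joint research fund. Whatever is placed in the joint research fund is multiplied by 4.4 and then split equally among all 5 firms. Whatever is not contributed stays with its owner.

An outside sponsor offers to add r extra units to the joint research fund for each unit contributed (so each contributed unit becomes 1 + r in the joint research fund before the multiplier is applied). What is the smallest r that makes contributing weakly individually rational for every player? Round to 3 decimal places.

0.136

With matching at rate r, one contributed unit becomes (1 + r) in the joint research fund and returns 4.4 × (1 + r) / 5 to the contributor.
Setting this equal to 1: 1 + r = 5/4.4 = 1.1364.
So the minimum matching rate is r = 1.1364 − 1 = 0.136.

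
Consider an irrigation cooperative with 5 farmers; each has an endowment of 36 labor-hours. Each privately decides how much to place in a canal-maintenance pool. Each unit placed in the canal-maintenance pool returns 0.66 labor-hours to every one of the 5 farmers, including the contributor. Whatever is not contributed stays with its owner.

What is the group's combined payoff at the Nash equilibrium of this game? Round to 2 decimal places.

180.00 labor-hours

The private return per contributed unit is 0.66 < 1, so contributing 0 is dominant for every player. At the Nash equilibrium everyone keeps their 36, and the group total is 5 × 36 = 180.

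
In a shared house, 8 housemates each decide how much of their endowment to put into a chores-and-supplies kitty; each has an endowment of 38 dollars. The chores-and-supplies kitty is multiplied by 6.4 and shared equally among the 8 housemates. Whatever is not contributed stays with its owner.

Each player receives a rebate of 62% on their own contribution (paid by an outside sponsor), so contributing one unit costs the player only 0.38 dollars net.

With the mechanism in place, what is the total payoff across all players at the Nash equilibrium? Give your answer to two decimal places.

2134.08 dollars

With the mechanism, a contributed unit returns (6.4/8) / 0.38 = 2.1053 per unit of net cost to the contributor — now above 1 — so contributing fully is weakly dominant for every player.
So the Nash equilibrium is full contribution by all 8; the group earns 8 × (38 × 0.62 + 6.4 × 38) = 2134.08.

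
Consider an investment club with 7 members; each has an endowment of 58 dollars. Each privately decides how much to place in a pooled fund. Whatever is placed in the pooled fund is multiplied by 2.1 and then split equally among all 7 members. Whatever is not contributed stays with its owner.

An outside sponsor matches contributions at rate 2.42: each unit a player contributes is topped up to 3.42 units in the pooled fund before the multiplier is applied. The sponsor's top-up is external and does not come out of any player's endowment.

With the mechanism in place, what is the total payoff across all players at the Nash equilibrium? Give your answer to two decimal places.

2915.89 dollars

The effective private return per unit is now 2.1 × 3.42 / 7 = 1.0260 > 1, so every player's dominant strategy flips to full contribution.
At the Nash equilibrium everyone contributes 58. Group total payoff = 2.1 × 3.42 × 406 = 2915.89.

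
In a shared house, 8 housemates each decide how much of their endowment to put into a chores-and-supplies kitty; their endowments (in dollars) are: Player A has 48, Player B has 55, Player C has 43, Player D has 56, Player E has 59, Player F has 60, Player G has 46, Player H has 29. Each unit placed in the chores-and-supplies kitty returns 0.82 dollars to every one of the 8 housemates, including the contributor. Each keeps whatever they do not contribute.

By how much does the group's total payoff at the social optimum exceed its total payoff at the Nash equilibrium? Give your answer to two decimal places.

The private return per contributed unit is 0.82 < 1 for everyone, so the Nash equilibrium is zero contribution and the group total is Σ E_j = 48 + 55 + 43 + 56 + 59 + 60 + 46 + 29 = 396.
Each contributed unit returns 6.560 to the group, so the social optimum is full contribution by everyone: group total = 6.560 × 396 = 2597.76.
Efficiency loss = (6.560 − 1) × 396 = 2201.76.

2201.76 dollars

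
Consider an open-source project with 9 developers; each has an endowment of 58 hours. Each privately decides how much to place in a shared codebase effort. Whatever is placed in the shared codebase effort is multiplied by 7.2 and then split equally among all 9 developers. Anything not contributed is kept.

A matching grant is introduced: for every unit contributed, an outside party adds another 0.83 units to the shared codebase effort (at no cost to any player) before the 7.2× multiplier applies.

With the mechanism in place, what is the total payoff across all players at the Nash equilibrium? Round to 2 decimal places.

With the mechanism, a contributed unit returns 7.2 × 1.83 / 9 = 1.4640 per unit of net cost to the contributor — now above 1 — so contributing fully is weakly dominant for every player.
So the Nash equilibrium is full contribution by all 9; the group earns 7.2 × 1.83 × 522 = 6877.87.

6877.87 hours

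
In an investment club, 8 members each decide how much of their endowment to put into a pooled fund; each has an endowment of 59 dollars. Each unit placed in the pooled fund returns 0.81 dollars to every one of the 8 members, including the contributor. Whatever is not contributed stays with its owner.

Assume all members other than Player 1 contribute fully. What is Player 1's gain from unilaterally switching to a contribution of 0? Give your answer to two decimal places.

11.21 dollars

Switching from a contribution of 59 to 0 lets Player 1 keep an extra 59 dollars, but lowers the pooled fund by 59, which costs Player 1 their own share of that drop: 0.81 × 59 = 47.79.
Net gain = 59 − 47.79 = 11.21. The private return per contributed unit (0.81) is below 1, so free-riding is indeed the best response regardless of what the others do.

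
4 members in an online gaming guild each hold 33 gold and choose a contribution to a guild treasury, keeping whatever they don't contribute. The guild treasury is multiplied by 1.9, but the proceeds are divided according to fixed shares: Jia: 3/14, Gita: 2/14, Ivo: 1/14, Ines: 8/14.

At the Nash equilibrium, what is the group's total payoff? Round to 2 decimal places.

161.70 gold

Each unit j contributes comes back to j as 1.9 × (j's share), so j prefers to contribute only if that share exceeds 1/1.9 = 0.5263; otherwise keeping the unit dominates.
Only Ines (8/14) clears that bar, contributing 33; the remaining 3 contribute 0. Total contributed: 33.
The guild treasury pays out 1.9 × 33 = 62.70 in total (split across the unequal shares, but the aggregate is all that matters for the group sum).
The 3 free-riders keep 33 each, adding 99. Group total = 99 + 62.70 = 161.70.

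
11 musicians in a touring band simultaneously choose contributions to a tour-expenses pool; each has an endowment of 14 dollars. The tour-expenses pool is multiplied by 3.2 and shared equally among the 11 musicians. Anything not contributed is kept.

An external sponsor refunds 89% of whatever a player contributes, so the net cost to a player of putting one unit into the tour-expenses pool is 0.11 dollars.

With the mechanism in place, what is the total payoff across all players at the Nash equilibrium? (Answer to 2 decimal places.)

The effective private return per unit is now (3.2/11) / 0.11 = 2.6446 > 1, so every player's dominant strategy flips to full contribution.
So the Nash equilibrium is full contribution by all 11; the group earns 11 × (14 × 0.89 + 3.2 × 14) = 629.86.

629.86 dollars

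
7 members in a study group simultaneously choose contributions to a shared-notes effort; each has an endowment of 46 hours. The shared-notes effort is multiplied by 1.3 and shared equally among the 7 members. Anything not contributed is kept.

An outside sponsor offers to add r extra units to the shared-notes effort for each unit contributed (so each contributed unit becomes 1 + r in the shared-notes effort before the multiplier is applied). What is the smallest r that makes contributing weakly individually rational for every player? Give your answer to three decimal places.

With matching at rate r, one contributed unit becomes (1 + r) in the shared-notes effort and returns 1.3 × (1 + r) / 7 to the contributor.
Setting this equal to 1: 1 + r = 7/1.3 = 5.3846.
So the minimum matching rate is r = 5.3846 − 1 = 4.385.

4.385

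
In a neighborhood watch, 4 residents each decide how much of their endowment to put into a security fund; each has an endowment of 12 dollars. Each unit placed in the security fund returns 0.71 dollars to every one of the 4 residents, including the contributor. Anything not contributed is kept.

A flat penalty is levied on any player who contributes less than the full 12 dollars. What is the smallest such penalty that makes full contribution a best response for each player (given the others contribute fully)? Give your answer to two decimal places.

Given the others contribute fully, the best deviation is to contribute 0 (any partial contribution still incurs the fine and gives up units whose private return 0.71 is below 1).
Deviating from 12 to 0 saves 12 dollars but forfeits the deviator's share of the drop in the security fund: 0.71 × 12 = 8.52.
So the deviation gain is 12 − 8.52 = 3.48, and the fine must be at least 3.48 dollars to wipe it out.

3.48 dollars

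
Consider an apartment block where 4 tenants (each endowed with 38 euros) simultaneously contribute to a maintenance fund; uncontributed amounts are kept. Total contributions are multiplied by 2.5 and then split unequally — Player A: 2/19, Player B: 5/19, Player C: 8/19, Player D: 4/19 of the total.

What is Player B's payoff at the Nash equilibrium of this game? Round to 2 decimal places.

Player j's private return per contributed unit is 2.5 × (j's share). Contributing is weakly dominant for j when that share is at least 1/2.5 = 0.4000, and contributing 0 is dominant otherwise.
The only share above 0.4000 is Player C's 8/19, contributing 38; the remaining 3 contribute 0. Total contributed: 38.
Player B keeps 38 and receives 2.5 × 38 × 5/19 = 25.00 from the maintenance fund, for a payoff of 63.00.

63.00 euros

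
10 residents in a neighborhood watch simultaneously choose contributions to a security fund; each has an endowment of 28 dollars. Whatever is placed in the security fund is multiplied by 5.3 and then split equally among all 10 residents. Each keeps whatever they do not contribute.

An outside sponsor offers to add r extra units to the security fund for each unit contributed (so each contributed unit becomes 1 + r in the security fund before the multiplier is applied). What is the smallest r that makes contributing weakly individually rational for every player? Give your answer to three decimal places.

0.887

With matching at rate r, one contributed unit becomes (1 + r) in the security fund and returns 5.3 × (1 + r) / 10 to the contributor.
Setting this equal to 1: 1 + r = 10/5.3 = 1.8868.
So the minimum matching rate is r = 1.8868 − 1 = 0.887.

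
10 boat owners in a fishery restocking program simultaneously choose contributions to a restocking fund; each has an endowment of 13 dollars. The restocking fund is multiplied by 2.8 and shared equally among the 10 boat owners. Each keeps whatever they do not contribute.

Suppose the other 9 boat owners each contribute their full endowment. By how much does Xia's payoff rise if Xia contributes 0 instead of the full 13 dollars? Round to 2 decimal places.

Switching from a contribution of 13 to 0 lets Xia keep an extra 13 dollars, but lowers the restocking fund by 13, which costs Xia their own share of that drop: 2.8/10 × 13 = 3.64.
Net gain = 13 − 3.64 = 9.36. The private return per contributed unit (0.2800) is below 1, so free-riding is indeed the best response regardless of what the others do.

9.36 dollars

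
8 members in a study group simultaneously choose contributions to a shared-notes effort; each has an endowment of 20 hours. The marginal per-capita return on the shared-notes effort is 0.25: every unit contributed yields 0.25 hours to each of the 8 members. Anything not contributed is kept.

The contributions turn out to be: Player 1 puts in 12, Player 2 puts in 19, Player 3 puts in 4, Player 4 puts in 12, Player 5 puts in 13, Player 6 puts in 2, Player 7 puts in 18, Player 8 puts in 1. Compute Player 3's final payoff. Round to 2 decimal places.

36.25 hours

Total contributed: 12 + 19 + 4 + 12 + 13 + 2 + 18 + 1 = 81.
Each receives 0.25 × 81 = 20.25 from the shared-notes effort.
Player 3 keeps 20 − 4 = 16, so Player 3's payoff is 16 + 20.25 = 36.25.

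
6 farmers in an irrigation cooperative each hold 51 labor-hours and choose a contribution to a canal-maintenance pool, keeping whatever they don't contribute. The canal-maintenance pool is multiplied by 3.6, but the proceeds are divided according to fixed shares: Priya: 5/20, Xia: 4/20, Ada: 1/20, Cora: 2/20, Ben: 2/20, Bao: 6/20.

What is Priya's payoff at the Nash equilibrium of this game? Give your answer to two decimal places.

96.90 labor-hours

A player with share s gets back 3.6·s per unit contributed, so full contribution is dominant for anyone with s > 1/3.6 = 0.2778 and zero contribution is dominant for anyone below.
Only Bao (6/20) clears that bar, contributing 51; the remaining 5 contribute 0. Total contributed: 51.
Priya keeps 51 and receives 3.6 × 51 × 5/20 = 45.90 from the canal-maintenance pool, for a payoff of 96.90.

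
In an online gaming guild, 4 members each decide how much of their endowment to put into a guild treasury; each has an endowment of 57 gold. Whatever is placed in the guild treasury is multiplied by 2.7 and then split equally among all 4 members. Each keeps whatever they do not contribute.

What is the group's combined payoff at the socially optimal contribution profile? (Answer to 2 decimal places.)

Each contributed unit returns 2.700 to the group as a whole (0.6750 to each of 4 players), which exceeds 1, so the social optimum is full contribution: group total = 2.700 × 228 = 615.60.

615.60 gold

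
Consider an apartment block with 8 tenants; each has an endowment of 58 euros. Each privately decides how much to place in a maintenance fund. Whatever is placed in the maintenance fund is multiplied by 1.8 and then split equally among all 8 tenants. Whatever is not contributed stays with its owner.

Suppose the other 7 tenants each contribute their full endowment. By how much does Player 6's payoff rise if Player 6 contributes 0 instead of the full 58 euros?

Switching from a contribution of 58 to 0 lets Player 6 keep an extra 58 euros, but lowers the maintenance fund by 58, which costs Player 6 their own share of that drop: 1.8/8 × 58 = 13.05.
Net gain = 58 − 13.05 = 44.95. The private return per contributed unit (0.2250) is below 1, so free-riding is indeed the best response regardless of what the others do.

44.95 euros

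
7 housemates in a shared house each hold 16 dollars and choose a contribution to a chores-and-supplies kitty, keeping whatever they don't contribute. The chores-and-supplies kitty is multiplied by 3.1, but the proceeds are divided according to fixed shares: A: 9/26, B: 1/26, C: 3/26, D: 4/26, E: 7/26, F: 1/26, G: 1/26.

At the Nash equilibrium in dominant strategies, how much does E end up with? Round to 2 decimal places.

29.35 dollars

Player j's private return per contributed unit is 3.1 × (j's share). Contributing is weakly dominant for j when that share is at least 1/3.1 = 0.3226, and contributing 0 is dominant otherwise.
The only share above 0.3226 is A's 9/26, contributing 16; the remaining 6 contribute 0. Total contributed: 16.
E keeps 16 and receives 3.1 × 16 × 7/26 = 13.35 from the chores-and-supplies kitty, for a payoff of 29.35.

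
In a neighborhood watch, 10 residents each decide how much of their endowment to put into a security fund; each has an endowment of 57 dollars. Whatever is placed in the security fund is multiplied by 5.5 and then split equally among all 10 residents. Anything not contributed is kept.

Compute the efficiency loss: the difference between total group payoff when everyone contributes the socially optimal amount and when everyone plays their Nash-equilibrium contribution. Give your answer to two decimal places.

2565.00 dollars

Each contributed unit returns 5.5/10 = 0.5500 to its contributor — below 1 — so contributing 0 is dominant for every player. At the Nash equilibrium everyone keeps their 57, and the group total is 10 × 57 = 570.
Each contributed unit returns 5.500 to the group as a whole (0.5500 to each of 10 players), which exceeds 1, so the social optimum is full contribution: group total = 5.500 × 570 = 3135.00.
Efficiency loss = 3135.00 − 570 = 2565.00.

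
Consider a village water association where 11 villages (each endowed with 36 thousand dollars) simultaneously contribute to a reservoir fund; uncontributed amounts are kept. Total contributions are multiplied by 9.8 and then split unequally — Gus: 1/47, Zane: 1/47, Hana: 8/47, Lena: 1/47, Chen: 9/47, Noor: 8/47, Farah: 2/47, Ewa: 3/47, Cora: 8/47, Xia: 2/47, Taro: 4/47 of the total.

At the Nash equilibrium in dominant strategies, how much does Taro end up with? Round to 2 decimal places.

For player j, contributing a unit is worthwhile iff 9.8 × (j's share) ≥ 1, i.e. iff j's share is at least 0.1020.
Hana, Chen, Noor and Cora are above the threshold, contributing 36 each; the remaining 7 contribute 0. Total contributed: 144.
Taro keeps 36 and receives 9.8 × 144 × 4/47 = 120.10 from the reservoir fund, for a payoff of 156.10.

156.10 thousand dollars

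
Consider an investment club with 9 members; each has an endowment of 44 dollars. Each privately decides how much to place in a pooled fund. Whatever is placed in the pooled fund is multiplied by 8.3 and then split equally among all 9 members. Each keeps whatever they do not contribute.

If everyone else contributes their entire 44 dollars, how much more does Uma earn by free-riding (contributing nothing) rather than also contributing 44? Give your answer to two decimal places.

3.42 dollars

Switching from a contribution of 44 to 0 lets Uma keep an extra 44 dollars, but lowers the pooled fund by 44, which costs Uma their own share of that drop: 8.3/9 × 44 = 40.58.
Net gain = 44 − 40.58 = 3.42. The private return per contributed unit (0.9222) is below 1, so free-riding is indeed the best response regardless of what the others do.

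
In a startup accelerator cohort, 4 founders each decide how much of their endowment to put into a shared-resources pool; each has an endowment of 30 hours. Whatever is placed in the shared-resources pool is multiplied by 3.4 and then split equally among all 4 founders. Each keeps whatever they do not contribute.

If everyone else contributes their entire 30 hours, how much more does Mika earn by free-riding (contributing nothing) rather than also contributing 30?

Switching from a contribution of 30 to 0 lets Mika keep an extra 30 hours, but lowers the shared-resources pool by 30, which costs Mika their own share of that drop: 3.4/4 × 30 = 25.50.
Net gain = 30 − 25.50 = 4.50. The private return per contributed unit (0.8500) is below 1, so free-riding is indeed the best response regardless of what the others do.

4.50 hours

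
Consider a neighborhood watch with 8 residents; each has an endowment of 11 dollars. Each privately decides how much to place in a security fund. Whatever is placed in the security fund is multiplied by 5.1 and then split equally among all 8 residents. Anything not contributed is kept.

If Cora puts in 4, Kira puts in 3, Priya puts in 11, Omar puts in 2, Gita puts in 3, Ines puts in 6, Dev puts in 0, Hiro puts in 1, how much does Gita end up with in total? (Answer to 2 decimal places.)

27.13 dollars

Total contributed: 4 + 3 + 11 + 2 + 3 + 6 + 0 + 1 = 30.
Each receives 5.1 × 30 / 8 = 19.13 from the security fund.
Gita keeps 11 − 3 = 8, so Gita's payoff is 8 + 19.13 = 27.13.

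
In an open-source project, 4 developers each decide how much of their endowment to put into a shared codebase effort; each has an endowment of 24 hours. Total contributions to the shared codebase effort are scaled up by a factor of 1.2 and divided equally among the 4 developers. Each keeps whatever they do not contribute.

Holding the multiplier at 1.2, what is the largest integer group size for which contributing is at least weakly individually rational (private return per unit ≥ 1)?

Private return per unit is 1.2/(group size), which is ≥ 1 whenever the group size is ≤ 1.2.
The largest such integer is 1.

1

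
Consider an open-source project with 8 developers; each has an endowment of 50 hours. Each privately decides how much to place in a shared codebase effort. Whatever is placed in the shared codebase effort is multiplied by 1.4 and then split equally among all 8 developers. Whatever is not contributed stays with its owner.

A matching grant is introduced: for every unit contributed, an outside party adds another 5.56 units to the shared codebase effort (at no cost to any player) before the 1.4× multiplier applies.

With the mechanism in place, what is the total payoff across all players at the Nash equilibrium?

3673.60 hours

Under the mechanism each unit contributed yields 1.4 × 6.56 / 8 = 1.1480 back to its contributor per unit of net cost, which exceeds 1, making full contribution the dominant choice for everyone.
So the Nash equilibrium is full contribution by all 8; the group earns 1.4 × 6.56 × 400 = 3673.60.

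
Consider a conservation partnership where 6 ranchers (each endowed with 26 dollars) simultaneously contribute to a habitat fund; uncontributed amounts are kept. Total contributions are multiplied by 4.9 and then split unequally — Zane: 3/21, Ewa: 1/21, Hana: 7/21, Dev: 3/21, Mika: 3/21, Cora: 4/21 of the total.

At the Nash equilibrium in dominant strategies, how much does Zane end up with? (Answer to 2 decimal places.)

Player j's private return per contributed unit is 4.9 × (j's share). Contributing is weakly dominant for j when that share is at least 1/4.9 = 0.2041, and contributing 0 is dominant otherwise.
Hana alone (share 7/21) is above the threshold, contributing 26; the remaining 5 contribute 0. Total contributed: 26.
Zane keeps 26 and receives 4.9 × 26 × 3/21 = 18.20 from the habitat fund, for a payoff of 44.20.

44.20 dollars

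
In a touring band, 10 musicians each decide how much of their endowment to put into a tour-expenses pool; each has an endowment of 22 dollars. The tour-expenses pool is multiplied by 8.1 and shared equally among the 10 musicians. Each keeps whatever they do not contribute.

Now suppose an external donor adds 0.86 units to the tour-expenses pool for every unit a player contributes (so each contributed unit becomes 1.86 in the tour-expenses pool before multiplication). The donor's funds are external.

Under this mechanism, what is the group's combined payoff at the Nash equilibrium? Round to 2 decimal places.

3314.52 dollars

With the mechanism, a contributed unit returns 8.1 × 1.86 / 10 = 1.5066 per unit of net cost to the contributor — now above 1 — so contributing fully is weakly dominant for every player.
At the Nash equilibrium everyone contributes 22. Group total payoff = 8.1 × 1.86 × 220 = 3314.52.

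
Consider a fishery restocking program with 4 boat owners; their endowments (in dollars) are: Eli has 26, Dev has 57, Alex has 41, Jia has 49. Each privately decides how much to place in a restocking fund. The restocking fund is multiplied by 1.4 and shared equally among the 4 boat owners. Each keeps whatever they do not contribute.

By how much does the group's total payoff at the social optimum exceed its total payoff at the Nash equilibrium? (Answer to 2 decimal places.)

69.20 dollars

The private return per contributed unit is 1.4/4 = 0.3500 < 1 for every player regardless of endowment, so the Nash equilibrium is zero contribution and the group total is Σ E_j = 26 + 57 + 41 + 49 = 173.
Each contributed unit returns 1.400 to the group, so the social optimum is full contribution by everyone: group total = 1.400 × 173 = 242.20.
Efficiency loss = (1.400 − 1) × 173 = 69.20.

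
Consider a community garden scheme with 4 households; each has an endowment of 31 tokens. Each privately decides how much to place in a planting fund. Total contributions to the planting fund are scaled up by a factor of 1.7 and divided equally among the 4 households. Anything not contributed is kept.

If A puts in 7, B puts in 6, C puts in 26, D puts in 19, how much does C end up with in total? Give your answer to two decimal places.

Total contributed: 7 + 6 + 26 + 19 = 58.
Each receives 1.7 × 58 / 4 = 24.65 from the planting fund.
C keeps 31 − 26 = 5, so C's payoff is 5 + 24.65 = 29.65.

29.65 tokens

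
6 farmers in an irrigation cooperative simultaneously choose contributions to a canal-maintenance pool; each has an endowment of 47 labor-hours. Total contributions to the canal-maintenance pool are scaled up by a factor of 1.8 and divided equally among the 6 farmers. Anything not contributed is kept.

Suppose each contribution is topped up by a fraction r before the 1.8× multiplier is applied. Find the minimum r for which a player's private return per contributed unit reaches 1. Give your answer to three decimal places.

With matching at rate r, one contributed unit becomes (1 + r) in the canal-maintenance pool and returns 1.8 × (1 + r) / 6 to the contributor.
Setting this equal to 1: 1 + r = 6/1.8 = 3.3333.
So the minimum matching rate is r = 3.3333 − 1 = 2.333.

2.333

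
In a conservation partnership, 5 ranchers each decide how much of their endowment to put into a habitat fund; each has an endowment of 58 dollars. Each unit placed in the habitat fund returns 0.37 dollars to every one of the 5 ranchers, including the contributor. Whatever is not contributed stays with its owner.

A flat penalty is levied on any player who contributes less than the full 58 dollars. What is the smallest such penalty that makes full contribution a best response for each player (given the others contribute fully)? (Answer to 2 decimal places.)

Given the others contribute fully, the best deviation is to contribute 0 (any partial contribution still incurs the fine and gives up units whose private return 0.37 is below 1).
Deviating from 58 to 0 saves 58 dollars but forfeits the deviator's share of the drop in the habitat fund: 0.37 × 58 = 21.46.
So the deviation gain is 58 − 21.46 = 36.54, and the fine must be at least 36.54 dollars to wipe it out.

36.54 dollars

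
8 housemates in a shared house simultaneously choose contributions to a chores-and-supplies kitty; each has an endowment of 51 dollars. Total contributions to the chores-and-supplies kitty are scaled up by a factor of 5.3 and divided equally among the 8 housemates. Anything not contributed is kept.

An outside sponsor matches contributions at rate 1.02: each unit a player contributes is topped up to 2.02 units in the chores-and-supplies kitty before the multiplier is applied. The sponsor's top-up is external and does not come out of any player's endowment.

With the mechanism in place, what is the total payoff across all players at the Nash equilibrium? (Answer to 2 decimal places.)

4368.05 dollars

Under the mechanism each unit contributed yields 5.3 × 2.02 / 8 = 1.3383 back to its contributor per unit of net cost, which exceeds 1, making full contribution the dominant choice for everyone.
So the Nash equilibrium is full contribution by all 8; the group earns 5.3 × 2.02 × 408 = 4368.05.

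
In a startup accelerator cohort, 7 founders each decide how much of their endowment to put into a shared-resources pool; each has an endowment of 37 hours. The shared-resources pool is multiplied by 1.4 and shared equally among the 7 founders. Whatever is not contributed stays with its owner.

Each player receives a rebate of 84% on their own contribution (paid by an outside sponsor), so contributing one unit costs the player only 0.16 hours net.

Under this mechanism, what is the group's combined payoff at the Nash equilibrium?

580.16 hours

Under the mechanism each unit contributed yields (1.4/7) / 0.16 = 1.2500 back to its contributor per unit of net cost, which exceeds 1, making full contribution the dominant choice for everyone.
So the Nash equilibrium is full contribution by all 7; the group earns 7 × (37 × 0.84 + 1.4 × 37) = 580.16.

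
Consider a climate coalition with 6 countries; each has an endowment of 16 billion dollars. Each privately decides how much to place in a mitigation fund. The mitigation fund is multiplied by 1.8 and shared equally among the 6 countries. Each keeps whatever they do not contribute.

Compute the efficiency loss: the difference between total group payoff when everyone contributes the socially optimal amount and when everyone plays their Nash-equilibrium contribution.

Each contributed unit returns 1.8/6 = 0.3000 to its contributor — below 1 — so contributing 0 is dominant for every player. At the Nash equilibrium everyone keeps their 16, and the group total is 6 × 16 = 96.
Each contributed unit returns 1.800 to the group as a whole (0.3000 to each of 6 players), which exceeds 1, so the social optimum is full contribution: group total = 1.800 × 96 = 172.80.
Efficiency loss = 172.80 − 96 = 76.80.

76.80 billion dollars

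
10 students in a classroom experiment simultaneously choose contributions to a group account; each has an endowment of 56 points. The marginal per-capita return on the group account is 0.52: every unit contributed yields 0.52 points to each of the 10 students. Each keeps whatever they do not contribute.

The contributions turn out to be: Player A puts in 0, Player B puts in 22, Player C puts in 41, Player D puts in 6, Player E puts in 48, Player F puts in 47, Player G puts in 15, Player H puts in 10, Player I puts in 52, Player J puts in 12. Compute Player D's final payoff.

181.56 points

Total contributed: 0 + 22 + 41 + 6 + 48 + 47 + 15 + 10 + 52 + 12 = 253.
Each receives 0.52 × 253 = 131.56 from the group account.
Player D keeps 56 − 6 = 50, so Player D's payoff is 50 + 131.56 = 181.56.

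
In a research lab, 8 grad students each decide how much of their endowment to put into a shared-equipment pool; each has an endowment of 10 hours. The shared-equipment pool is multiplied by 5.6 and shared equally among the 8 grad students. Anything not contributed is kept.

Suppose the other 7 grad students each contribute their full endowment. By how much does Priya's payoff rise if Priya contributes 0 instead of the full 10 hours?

3.00 hours

Switching from a contribution of 10 to 0 lets Priya keep an extra 10 hours, but lowers the shared-equipment pool by 10, which costs Priya their own share of that drop: 5.6/8 × 10 = 7.00.
Net gain = 10 − 7.00 = 3.00. The private return per contributed unit (0.7000) is below 1, so free-riding is indeed the best response regardless of what the others do.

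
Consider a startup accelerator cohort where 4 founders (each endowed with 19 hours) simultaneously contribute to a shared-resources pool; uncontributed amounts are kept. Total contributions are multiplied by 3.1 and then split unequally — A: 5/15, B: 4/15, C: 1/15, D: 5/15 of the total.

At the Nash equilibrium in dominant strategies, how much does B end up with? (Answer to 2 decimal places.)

50.41 hours

Player j's private return per contributed unit is 3.1 × (j's share). Contributing is weakly dominant for j when that share is at least 1/3.1 = 0.3226, and contributing 0 is dominant otherwise.
A and D are above the threshold, contributing 19 each; the remaining 2 contribute 0. Total contributed: 38.
B keeps 19 and receives 3.1 × 38 × 4/15 = 31.41 from the shared-resources pool, for a payoff of 50.41.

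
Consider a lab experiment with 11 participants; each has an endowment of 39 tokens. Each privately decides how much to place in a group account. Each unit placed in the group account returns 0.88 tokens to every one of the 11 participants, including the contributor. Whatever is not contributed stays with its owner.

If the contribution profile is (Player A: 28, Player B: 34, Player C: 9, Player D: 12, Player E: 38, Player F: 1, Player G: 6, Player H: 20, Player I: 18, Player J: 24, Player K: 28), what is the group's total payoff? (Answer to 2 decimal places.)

Total contributed: 28 + 34 + 9 + 12 + 38 + 1 + 6 + 20 + 18 + 24 + 28 = 218; total kept: 11 × 39 − 218 = 211.
The group account pays out 0.88 × 11 × 218 = 2110.24 in aggregate.
Group total = 211 + 2110.24 = 2321.24.

2321.24 tokens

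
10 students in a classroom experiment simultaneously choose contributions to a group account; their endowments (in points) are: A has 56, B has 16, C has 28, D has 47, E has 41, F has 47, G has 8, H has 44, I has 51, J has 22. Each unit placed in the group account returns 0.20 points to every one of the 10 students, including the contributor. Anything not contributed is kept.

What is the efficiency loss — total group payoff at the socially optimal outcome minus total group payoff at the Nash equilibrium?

The private return per contributed unit is 0.20 < 1 for everyone, so the Nash equilibrium is zero contribution and the group total is Σ E_j = 56 + 16 + 28 + 47 + 41 + 47 + 8 + 44 + 51 + 22 = 360.
Each contributed unit returns 2.000 to the group, so the social optimum is full contribution by everyone: group total = 2.000 × 360 = 720.00.
Efficiency loss = (2.000 − 1) × 360 = 360.00.

360.00 points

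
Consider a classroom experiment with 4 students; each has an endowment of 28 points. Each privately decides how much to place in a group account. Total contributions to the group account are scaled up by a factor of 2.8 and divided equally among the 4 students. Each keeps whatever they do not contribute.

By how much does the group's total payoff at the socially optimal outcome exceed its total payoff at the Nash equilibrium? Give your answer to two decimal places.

201.60 points

Each contributed unit returns 2.8/4 = 0.7000 to its contributor — below 1 — so contributing 0 is dominant for every player. At the Nash equilibrium everyone keeps their 28, and the group total is 4 × 28 = 112.
Each contributed unit returns 2.800 to the group as a whole (0.7000 to each of 4 players), which exceeds 1, so the social optimum is full contribution: group total = 2.800 × 112 = 313.60.
Efficiency loss = 313.60 − 112 = 201.60.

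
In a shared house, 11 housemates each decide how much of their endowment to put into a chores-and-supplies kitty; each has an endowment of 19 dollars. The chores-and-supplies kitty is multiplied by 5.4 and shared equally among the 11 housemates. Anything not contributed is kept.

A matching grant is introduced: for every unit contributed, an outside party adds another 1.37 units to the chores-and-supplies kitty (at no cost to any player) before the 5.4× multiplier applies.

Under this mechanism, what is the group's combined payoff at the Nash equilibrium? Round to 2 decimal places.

2674.78 dollars

With the mechanism, a contributed unit returns 5.4 × 2.37 / 11 = 1.1635 per unit of net cost to the contributor — now above 1 — so contributing fully is weakly dominant for every player.
At the Nash equilibrium everyone contributes 19. Group total payoff = 5.4 × 2.37 × 209 = 2674.78.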